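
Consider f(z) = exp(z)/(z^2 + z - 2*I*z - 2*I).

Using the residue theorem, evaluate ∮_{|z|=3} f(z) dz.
By the residue theorem, ∮_C f(z) dz = 2πi · (sum of the residues of f at the poles inside |z| = 3).

The denominator factors as (z + 1)*(z - 2*I), so the singularities of f are simple poles at z = -1, z = 2*I.
  |-1|² = 1 < 9 = 3², so this pole is inside the contour.
  |2*I|² = 4 < 9 = 3², so this pole is inside the contour.

With P(z) = exp(z) and Q(z) = z^2 + z - 2*I*z - 2*I, each pole is simple, so Res(f, z₀) = P(z₀)/Q'(z₀) with Q'(z) = 2*z + 1 - 2*I.
  Res(f, -1) = P(-1)/Q'(-1) = (exp(-1))/(-1 - 2*I) = (-1/5 + 2*I/5)*exp(-1)
  Res(f, 2*I) = P(2*I)/Q'(2*I) = (exp(2*I))/(1 + 2*I) = (1/5 - 2*I/5)*exp(2*I)

Sum of residues inside C: (-1/5 + 2*I/5)*exp(-1) + (1/5 - 2*I/5)*exp(2*I)
∮_C f(z) dz = 2πi · ((-1/5 + 2*I/5)*exp(-1) + (1/5 - 2*I/5)*exp(2*I)) = pi*(-4/5 - 2*I/5)*exp(-1) + pi*(4/5 + 2*I/5)*exp(2*I)

Final answer: pi*(-4/5 - 2*I/5)*exp(-1) + pi*(4/5 + 2*I/5)*exp(2*I)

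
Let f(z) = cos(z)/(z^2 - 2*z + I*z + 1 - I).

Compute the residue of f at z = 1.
Write f(z) = P(z)/Q(z) with P(z) = cos(z) and Q(z) = z^2 - 2*z + I*z + 1 - I.
The denominator factors as Q(z) = (z - 1)*(z - 1 + I), so z = 1 is a simple zero of Q and P is analytic there; z = 1 is therefore a simple pole and
  Res(f, z₀) = P(z₀)/Q'(z₀).

Q'(z) = 2*z - 2 + I, so Q'(1) = I.
P(1) = cos(1).

Res(f, 1) = (cos(1))/(I) = -I*cos(1)

Final answer: -I*cos(1)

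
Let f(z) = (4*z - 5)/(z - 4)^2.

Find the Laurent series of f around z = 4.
Put w = z - (4), i.e. z = w + 4. The denominator is w^2, so it suffices to rewrite the numerator in powers of w.

P(z) = 4*z - 5
P(w + 4) = 11 + 4*w

Dividing each term by w^2:
  f = 11/w^2 + 4/w

Substituting back w = z - 4:
  f(z) = 11/(z - 4)^2 + 4/(z - 4)

The series is finite because the numerator is a polynomial; the negative powers form the principal part, and the coefficient of 1/(z - 4) gives Res(f, 4) = 4.

Final answer: 11/(z - 4)^2 + 4/(z - 4)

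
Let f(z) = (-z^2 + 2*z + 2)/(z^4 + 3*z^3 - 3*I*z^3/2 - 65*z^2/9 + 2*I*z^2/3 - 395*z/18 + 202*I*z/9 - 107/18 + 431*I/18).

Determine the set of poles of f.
The singularities of f are the zeros of the denominator. Factoring,
  z^4 + 3*z^3 - 3*I*z^3/2 - 65*z^2/9 + 2*I*z^2/3 - 395*z/18 + 202*I*z/9 - 107/18 + 431*I/18 = (z + 1 - 2*I/3)*(z + 3 - I/3)*(z - 3 + I/2)*(z + 2 - I)
so the candidates are z = -1 + 2*I/3, z = -3 + I/3, z = 3 - I/2, z = -2 + I.

Check the numerator P(z) = -z^2 + 2*z + 2 at each one:
  P(-1 + 2*I/3) = -5/9 + 8*I/3 ≠ 0, so z = -1 + 2*I/3 is a (simple) pole.
  P(-3 + I/3) = -116/9 + 8*I/3 ≠ 0, so z = -3 + I/3 is a (simple) pole.
  P(3 - I/2) = -3/4 + 2*I ≠ 0, so z = 3 - I/2 is a (simple) pole.
  P(-2 + I) = -5 + 6*I ≠ 0, so z = -2 + I is a (simple) pole.

Poles of f: {-3 + I/3, -2 + I, -1 + 2*I/3, 3 - I/2}

Final answer: {-3 + I/3, -2 + I, -1 + 2*I/3, 3 - I/2}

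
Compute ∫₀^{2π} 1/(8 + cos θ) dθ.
2*sqrt(7)*pi/21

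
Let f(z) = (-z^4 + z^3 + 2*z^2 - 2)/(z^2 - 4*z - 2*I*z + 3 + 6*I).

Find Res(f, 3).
Write f(z) = P(z)/Q(z) with P(z) = -z^4 + z^3 + 2*z^2 - 2 and Q(z) = z^2 - 4*z - 2*I*z + 3 + 6*I.
The denominator factors as Q(z) = (z - 3)*(z - 1 - 2*I), so z = 3 is a simple zero of Q and P is analytic there; z = 3 is therefore a simple pole and
  Res(f, z₀) = P(z₀)/Q'(z₀).

Q'(z) = 2*z - 4 - 2*I, so Q'(3) = 2 - 2*I.
P(3) = -38.

Res(f, 3) = (-38)/(2 - 2*I) = -19/2 - 19*I/2

Final answer: -19/2 - 19*I/2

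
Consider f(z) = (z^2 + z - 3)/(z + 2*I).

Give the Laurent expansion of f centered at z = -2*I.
Put w = z - (-2*I), i.e. z = w - 2*I. The denominator is w, so it suffices to rewrite the numerator in powers of w.

P(z) = z^2 + z - 3
P(w - 2*I) = -7 - 2*I + (1 - 4*I)*w + w^2

Dividing each term by w:
  f = (-7 - 2*I)/w + 1 - 4*I + w

Substituting back w = z + 2*I:
  f(z) = (-7 - 2*I)/(z + 2*I) + 1 - 4*I + (z + 2*I)

The series is finite because the numerator is a polynomial; the negative powers form the principal part, and the coefficient of 1/(z + 2*I) gives Res(f, -2*I) = -7 - 2*I.

Final answer: (-7 - 2*I)/(z + 2*I) + 1 - 4*I + (z + 2*I)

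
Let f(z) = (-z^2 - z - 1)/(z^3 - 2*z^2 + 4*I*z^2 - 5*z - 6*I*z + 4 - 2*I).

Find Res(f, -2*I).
Write f(z) = P(z)/Q(z) with P(z) = -z^2 - z - 1 and Q(z) = z^3 - 2*z^2 + 4*I*z^2 - 5*z - 6*I*z + 4 - 2*I.
The denominator factors as Q(z) = (z + I)*(z - 2 + I)*(z + 2*I), so z = -2*I is a simple zero of Q and P is analytic there; z = -2*I is therefore a simple pole and
  Res(f, z₀) = P(z₀)/Q'(z₀).

Q'(z) = 3*z^2 - 4*z + 8*I*z - 5 - 6*I, so Q'(-2*I) = -1 + 2*I.
P(-2*I) = 3 + 2*I.

Res(f, -2*I) = (3 + 2*I)/(-1 + 2*I) = 1/5 - 8*I/5

Final answer: 1/5 - 8*I/5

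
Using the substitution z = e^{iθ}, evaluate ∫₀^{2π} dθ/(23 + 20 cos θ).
Let J = ∫₀^{2π} dθ/(23 + 20 cos θ).
Put z = e^{iθ}: then cos θ = (z + 1/z)/2, dθ = dz/(iz), and z runs once counterclockwise around |z| = 1:
  J = ∮_{|z|=1} 1/(23 + 20*(z + 1/z)/2) · dz/(iz) = (2/i) ∮_{|z|=1} dz/(20*z^2 + 46*z + 20).
The roots of 20*z^2 + 46*z + 20 are z = (-23 ± sqrt(23^2 - 20^2))/20, with sqrt(129) = sqrt(129); their product is 1, so only z₊ = -23/20 + sqrt(129)/20 lies inside the unit circle (z₋ = -23/20 - sqrt(129)/20 lies outside).
z₊ is a simple zero of q(z) = 20*z^2 + 46*z + 20, so Res(1/q, z₊) = 1/q'(z₊) with q'(z) = 40*z + 46; and q'(z₊) = 20*(z₊ - z₋) = 2*sqrt(129).
Therefore J = (2/i) · 2πi · 1/(2*sqrt(129)) = 2*pi/(sqrt(129)) = 2*sqrt(129)*pi/129

Final answer: 2*sqrt(129)*pi/129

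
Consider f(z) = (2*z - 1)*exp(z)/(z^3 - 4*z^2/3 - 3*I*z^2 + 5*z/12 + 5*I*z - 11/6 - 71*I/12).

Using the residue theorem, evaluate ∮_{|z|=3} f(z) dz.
By the residue theorem, ∮_C f(z) dz = 2πi · (sum of the residues of f at the poles inside |z| = 3).

The denominator factors as (z - 3/2 - I)*(z + 2/3 - 3*I)*(z - 1/2 + I), so the singularities of f are simple poles at z = 3/2 + I, z = -2/3 + 3*I, z = 1/2 - I.
  |3/2 + I|² = 13/4 < 9 = 3², so this pole is inside the contour.
  |-2/3 + 3*I|² = 85/9 > 9 = 3², so this pole is outside the contour.
  |1/2 - I|² = 5/4 < 9 = 3², so this pole is inside the contour.

With P(z) = (2*z - 1)*exp(z) and Q(z) = z^3 - 4*z^2/3 - 3*I*z^2 + 5*z/12 + 5*I*z - 11/6 - 71*I/12, each pole is simple, so Res(f, z₀) = P(z₀)/Q'(z₀) with Q'(z) = 3*z^2 - 8*z/3 - 6*I*z + 5/12 + 5*I.
  Res(f, 3/2 + I) = P(3/2 + I)/Q'(3/2 + I) = ((2 + 2*I)*exp(3/2 + I))/(37/6 + 7*I/3) = (612/1565 + 276*I/1565)*exp(3/2 + I)
  Res(f, 1/2 - I) = P(1/2 - I)/Q'(1/2 - I) = (-2*I*exp(1/2 - I))/(-55/6 + 5*I/3) = (-24/625 + 132*I/625)*exp(1/2 - I)

Sum of residues inside C: (-24/625 + 132*I/625)*exp(1/2 - I) + (612/1565 + 276*I/1565)*exp(3/2 + I)
∮_C f(z) dz = 2πi · ((-24/625 + 132*I/625)*exp(1/2 - I) + (612/1565 + 276*I/1565)*exp(3/2 + I)) = pi*(-264/625 - 48*I/625)*exp(1/2 - I) + pi*(-552/1565 + 1224*I/1565)*exp(3/2 + I)

Final answer: pi*(-264/625 - 48*I/625)*exp(1/2 - I) + pi*(-552/1565 + 1224*I/1565)*exp(3/2 + I)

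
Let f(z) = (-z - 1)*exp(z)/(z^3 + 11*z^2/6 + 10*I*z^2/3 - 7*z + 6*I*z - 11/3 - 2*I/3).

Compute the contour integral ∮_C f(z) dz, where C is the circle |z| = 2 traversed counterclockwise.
By the residue theorem, ∮_C f(z) dz = 2πi · (sum of the residues of f at the poles inside |z| = 2).

The denominator factors as (z - 3/2 + 2*I)*(z + 3 + I)*(z + 1/3 + I/3), so the singularities of f are simple poles at z = 3/2 - 2*I, z = -3 - I, z = -1/3 - I/3.
  |3/2 - 2*I|² = 25/4 > 4 = 2², so this pole is outside the contour.
  |-3 - I|² = 10 > 4 = 2², so this pole is outside the contour.
  |-1/3 - I/3|² = 2/9 < 4 = 2², so this pole is inside the contour.

With P(z) = (-z - 1)*exp(z) and Q(z) = z^3 + 11*z^2/6 + 10*I*z^2/3 - 7*z + 6*I*z - 11/3 - 2*I/3, each pole is simple, so Res(f, z₀) = P(z₀)/Q'(z₀) with Q'(z) = 3*z^2 + 11*z/3 + 20*I*z/3 - 7 + 6*I.
  Res(f, -1/3 - I/3) = P(-1/3 - I/3)/Q'(-1/3 - I/3) = ((-2/3 + I/3)*exp(-1/3 - I/3))/(-6 + 29*I/9) = (411/3757 + 12*I/3757)*exp(-1/3 - I/3)

∮_C f(z) dz = 2πi · ((411/3757 + 12*I/3757)*exp(-1/3 - I/3)) = pi*(-24/3757 + 822*I/3757)*exp(-1/3 - I/3)

Final answer: pi*(-24/3757 + 822*I/3757)*exp(-1/3 - I/3)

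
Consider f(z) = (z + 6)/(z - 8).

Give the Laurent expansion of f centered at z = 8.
Put w = z - (8), i.e. z = w + 8. The denominator is w, so it suffices to rewrite the numerator in powers of w.

P(z) = z + 6
P(w + 8) = 14 + w

Dividing each term by w:
  f = 14/w + 1

Substituting back w = z - 8:
  f(z) = 14/(z - 8) + 1

The series is finite because the numerator is a polynomial; the negative powers form the principal part, and the coefficient of 1/(z - 8) gives Res(f, 8) = 14.

Final answer: 14/(z - 8) + 1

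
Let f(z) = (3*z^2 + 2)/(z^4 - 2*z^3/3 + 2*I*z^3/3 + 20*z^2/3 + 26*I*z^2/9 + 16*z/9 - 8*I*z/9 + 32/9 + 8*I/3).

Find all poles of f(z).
The singularities of f are the zeros of the denominator. Factoring,
  z^4 - 2*z^3/3 + 2*I*z^3/3 + 20*z^2/3 + 26*I*z^2/9 + 16*z/9 - 8*I*z/9 + 32/9 + 8*I/3 = (z - 2*I)*(z + 2*I/3)*(z + 1/3 - I)*(z - 1 + 3*I)
so the candidates are z = 2*I, z = -2*I/3, z = -1/3 + I, z = 1 - 3*I.

Check the numerator P(z) = 3*z^2 + 2 at each one:
  P(2*I) = -10 ≠ 0, so z = 2*I is a (simple) pole.
  P(-2*I/3) = 2/3 ≠ 0, so z = -2*I/3 is a (simple) pole.
  P(-1/3 + I) = -2/3 - 2*I ≠ 0, so z = -1/3 + I is a (simple) pole.
  P(1 - 3*I) = -22 - 18*I ≠ 0, so z = 1 - 3*I is a (simple) pole.

Poles of f: {-1/3 + I, -2*I/3, 2*I, 1 - 3*I}

Final answer: {-1/3 + I, -2*I/3, 2*I, 1 - 3*I}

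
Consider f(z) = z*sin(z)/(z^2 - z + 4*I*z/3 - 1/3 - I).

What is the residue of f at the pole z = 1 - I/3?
Write f(z) = P(z)/Q(z) with P(z) = z*sin(z) and Q(z) = z^2 - z + 4*I*z/3 - 1/3 - I.
The denominator factors as Q(z) = (z - 1 + I/3)*(z + I), so z = 1 - I/3 is a simple zero of Q and P is analytic there; z = 1 - I/3 is therefore a simple pole and
  Res(f, z₀) = P(z₀)/Q'(z₀).

Q'(z) = 2*z - 1 + 4*I/3, so Q'(1 - I/3) = 1 + 2*I/3.
P(1 - I/3) = (1 - I/3)*sin(1 - I/3).

Res(f, 1 - I/3) = ((1 - I/3)*sin(1 - I/3))/(1 + 2*I/3) = (7/13 - 9*I/13)*sin(1 - I/3)

Final answer: (7/13 - 9*I/13)*sin(1 - I/3)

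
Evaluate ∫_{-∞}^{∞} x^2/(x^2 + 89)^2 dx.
sqrt(89)*pi/178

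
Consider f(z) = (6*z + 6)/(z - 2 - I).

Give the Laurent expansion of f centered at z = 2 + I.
(18 + 6*I)/(z - 2 - I) + 6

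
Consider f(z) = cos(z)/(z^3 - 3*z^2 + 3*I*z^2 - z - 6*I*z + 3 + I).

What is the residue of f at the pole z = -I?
cosh(1)/2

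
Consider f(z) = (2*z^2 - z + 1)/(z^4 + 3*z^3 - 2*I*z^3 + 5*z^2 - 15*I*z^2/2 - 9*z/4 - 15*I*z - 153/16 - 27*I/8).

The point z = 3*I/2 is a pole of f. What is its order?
Factor the denominator:
  z^4 + 3*z^3 - 2*I*z^3 + 5*z^2 - 15*I*z^2/2 - 9*z/4 - 15*I*z - 153/16 - 27*I/8 = (z - 3*I/2)^2*(z + 3/2 + 2*I)*(z + 3/2 - I)

The numerator P(z) = 2*z^2 - z + 1 has P(3*I/2) = -7/2 - 3*I/2 ≠ 0, so no factor of (z - 3*I/2) cancels.
Near z = 3*I/2 we can therefore write f(z) = g(z)/(z - 3*I/2)^2 with g analytic at 3*I/2 and g(3*I/2) ≠ 0 (g is the numerator divided by the remaining denominator factors).

Hence z = 3*I/2 is a pole of order 2.

Final answer: 2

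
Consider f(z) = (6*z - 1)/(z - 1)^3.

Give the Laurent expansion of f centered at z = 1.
5/(z - 1)^3 + 6/(z - 1)^2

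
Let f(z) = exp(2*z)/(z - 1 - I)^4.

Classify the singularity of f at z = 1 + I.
Write f(z) = g(z)/(z - 1 - I)^4 with g(z) = exp(2*z).
g is entire and g(1 + I) = exp(2 + 2*I) ≠ 0, so no factor of (z - 1 - I) cancels: the Laurent expansion of f about z = 1 + I starts at the power -4, i.e. lim_{z→z₀} (z - z₀)^4 f(z) = exp(2 + 2*I) is finite and nonzero.
So z = 1 + I is a pole of order 4.

Final answer: pole of order 4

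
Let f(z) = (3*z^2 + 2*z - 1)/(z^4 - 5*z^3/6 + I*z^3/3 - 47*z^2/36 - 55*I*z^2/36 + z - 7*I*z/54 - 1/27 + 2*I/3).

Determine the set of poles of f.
{-1 - I/3, -1/3 - I/2, 2/3, 3/2 + I/2}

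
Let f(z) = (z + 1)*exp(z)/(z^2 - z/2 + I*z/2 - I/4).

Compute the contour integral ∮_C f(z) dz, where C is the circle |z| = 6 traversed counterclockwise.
pi*(-3 - I)*exp(-I/2) + pi*(3 + 3*I)*exp(1/2)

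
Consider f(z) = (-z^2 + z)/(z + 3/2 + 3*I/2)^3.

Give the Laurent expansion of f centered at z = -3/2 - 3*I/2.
Put w = z - (-3/2 - 3*I/2), i.e. z = w - 3/2 - 3*I/2. The denominator is w^3, so it suffices to rewrite the numerator in powers of w.

P(z) = -z^2 + z
P(w - 3/2 - 3*I/2) = -3/2 - 6*I + (4 + 3*I)*w - w^2

Dividing each term by w^3:
  f = (-3/2 - 6*I)/w^3 + (4 + 3*I)/w^2 - 1/w

Substituting back w = z + 3/2 + 3*I/2:
  f(z) = (-3/2 - 6*I)/(z + 3/2 + 3*I/2)^3 + (4 + 3*I)/(z + 3/2 + 3*I/2)^2 - 1/(z + 3/2 + 3*I/2)

The series is finite because the numerator is a polynomial; the negative powers form the principal part, and the coefficient of 1/(z + 3/2 + 3*I/2) gives Res(f, -3/2 - 3*I/2) = -1.

Final answer: (-3/2 - 6*I)/(z + 3/2 + 3*I/2)^3 + (4 + 3*I)/(z + 3/2 + 3*I/2)^2 - 1/(z + 3/2 + 3*I/2)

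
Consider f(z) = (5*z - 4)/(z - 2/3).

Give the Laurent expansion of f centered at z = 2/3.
Put w = z - (2/3), i.e. z = w + 2/3. The denominator is w, so it suffices to rewrite the numerator in powers of w.

P(z) = 5*z - 4
P(w + 2/3) = -2/3 + 5*w

Dividing each term by w:
  f = -2/(3*w) + 5

Substituting back w = z - 2/3:
  f(z) = -2/(3*(z - 2/3)) + 5

The series is finite because the numerator is a polynomial; the negative powers form the principal part, and the coefficient of 1/(z - 2/3) gives Res(f, 2/3) = -2/3.

Final answer: -2/(3*(z - 2/3)) + 5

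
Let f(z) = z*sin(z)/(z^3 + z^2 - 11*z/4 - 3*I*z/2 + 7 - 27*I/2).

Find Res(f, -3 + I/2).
Write f(z) = P(z)/Q(z) with P(z) = z*sin(z) and Q(z) = z^3 + z^2 - 11*z/4 - 3*I*z/2 + 7 - 27*I/2.
The denominator factors as Q(z) = (z + 2*I)*(z - 2 - 3*I/2)*(z + 3 - I/2), so z = -3 + I/2 is a simple zero of Q and P is analytic there; z = -3 + I/2 is therefore a simple pole and
  Res(f, z₀) = P(z₀)/Q'(z₀).

Q'(z) = 3*z^2 + 2*z - 11/4 - 3*I/2, so Q'(-3 + I/2) = 35/2 - 19*I/2.
P(-3 + I/2) = (3 - I/2)*sin(3 - I/2).

Res(f, -3 + I/2) = ((3 - I/2)*sin(3 - I/2))/(35/2 - 19*I/2) = (229/1586 + 79*I/1586)*sin(3 - I/2)

Final answer: (229/1586 + 79*I/1586)*sin(3 - I/2)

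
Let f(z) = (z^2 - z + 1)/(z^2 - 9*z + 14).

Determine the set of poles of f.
The singularities of f are the zeros of the denominator. Factoring,
  z^2 - 9*z + 14 = (z - 2)*(z - 7)
so the candidates are z = 2, z = 7.

Check the numerator P(z) = z^2 - z + 1 at each one:
  P(2) = 3 ≠ 0, so z = 2 is a (simple) pole.
  P(7) = 43 ≠ 0, so z = 7 is a (simple) pole.

Poles of f: {2, 7}

Final answer: {2, 7}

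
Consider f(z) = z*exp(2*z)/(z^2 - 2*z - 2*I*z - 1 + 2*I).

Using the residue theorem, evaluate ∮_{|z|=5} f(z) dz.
pi*(-1 + 2*I)*exp(4 + 2*I) + pi*exp(2*I)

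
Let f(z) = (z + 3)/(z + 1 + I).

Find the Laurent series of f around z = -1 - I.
(2 - I)/(z + 1 + I) + 1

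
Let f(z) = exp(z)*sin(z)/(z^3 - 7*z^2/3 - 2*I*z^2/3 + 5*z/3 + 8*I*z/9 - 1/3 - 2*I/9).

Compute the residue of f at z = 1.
Write f(z) = P(z)/Q(z) with P(z) = exp(z)*sin(z) and Q(z) = z^3 - 7*z^2/3 - 2*I*z^2/3 + 5*z/3 + 8*I*z/9 - 1/3 - 2*I/9.
The denominator factors as Q(z) = (z - 1 - 2*I/3)*(z - 1)*(z - 1/3), so z = 1 is a simple zero of Q and P is analytic there; z = 1 is therefore a simple pole and
  Res(f, z₀) = P(z₀)/Q'(z₀).

Q'(z) = 3*z^2 - 14*z/3 - 4*I*z/3 + 5/3 + 8*I/9, so Q'(1) = -4*I/9.
P(1) = exp(1)*sin(1).

Res(f, 1) = (exp(1)*sin(1))/(-4*I/9) = 9*exp(1)*I*sin(1)/4

Final answer: 9*exp(1)*I*sin(1)/4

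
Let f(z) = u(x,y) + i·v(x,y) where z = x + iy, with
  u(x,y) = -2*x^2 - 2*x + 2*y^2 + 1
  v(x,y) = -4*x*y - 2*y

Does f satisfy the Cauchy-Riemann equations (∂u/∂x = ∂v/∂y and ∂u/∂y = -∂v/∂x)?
∂u/∂x = -4*x - 2
∂v/∂y = -4*x - 2
∂u/∂y = 4*y
∂v/∂x = -4*y
∂u/∂x = ∂v/∂y and ∂u/∂y = -∂v/∂x hold identically; f is analytic.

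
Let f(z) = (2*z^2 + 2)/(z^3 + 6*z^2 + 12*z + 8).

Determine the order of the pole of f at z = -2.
3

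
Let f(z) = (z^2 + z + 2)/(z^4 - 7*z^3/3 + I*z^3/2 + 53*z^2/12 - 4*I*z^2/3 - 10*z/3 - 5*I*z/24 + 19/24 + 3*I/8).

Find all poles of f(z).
The singularities of f are the zeros of the denominator. Factoring,
  z^4 - 7*z^3/3 + I*z^3/2 + 53*z^2/12 - 4*I*z^2/3 - 10*z/3 - 5*I*z/24 + 19/24 + 3*I/8 = (z - 1/3 - I/2)*(z - 1/2 + 2*I)*(z - 1 - I)*(z - 1/2)
so the candidates are z = 1/3 + I/2, z = 1/2 - 2*I, z = 1 + I, z = 1/2.

Check the numerator P(z) = z^2 + z + 2 at each one:
  P(1/3 + I/2) = 79/36 + 5*I/6 ≠ 0, so z = 1/3 + I/2 is a (simple) pole.
  P(1/2 - 2*I) = -5/4 - 4*I ≠ 0, so z = 1/2 - 2*I is a (simple) pole.
  P(1 + I) = 3 + 3*I ≠ 0, so z = 1 + I is a (simple) pole.
  P(1/2) = 11/4 ≠ 0, so z = 1/2 is a (simple) pole.

Poles of f: {1/3 + I/2, 1/2 - 2*I, 1/2, 1 + I}

Final answer: {1/3 + I/2, 1/2 - 2*I, 1/2, 1 + I}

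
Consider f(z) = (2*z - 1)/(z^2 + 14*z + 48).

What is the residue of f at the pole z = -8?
Write f(z) = P(z)/Q(z) with P(z) = 2*z - 1 and Q(z) = z^2 + 14*z + 48.
The denominator factors as Q(z) = (z + 8)*(z + 6), so z = -8 is a simple zero of Q and P is analytic there; z = -8 is therefore a simple pole and
  Res(f, z₀) = P(z₀)/Q'(z₀).

Q'(z) = 2*z + 14, so Q'(-8) = -2.
P(-8) = -17.

Res(f, -8) = (-17)/(-2) = 17/2

Final answer: 17/2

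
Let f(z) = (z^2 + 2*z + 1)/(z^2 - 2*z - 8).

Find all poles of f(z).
The singularities of f are the zeros of the denominator. Factoring,
  z^2 - 2*z - 8 = (z - 4)*(z + 2)
so the candidates are z = 4, z = -2.

Check the numerator P(z) = z^2 + 2*z + 1 at each one:
  P(4) = 25 ≠ 0, so z = 4 is a (simple) pole.
  P(-2) = 1 ≠ 0, so z = -2 is a (simple) pole.

Poles of f: {-2, 4}

Final answer: {-2, 4}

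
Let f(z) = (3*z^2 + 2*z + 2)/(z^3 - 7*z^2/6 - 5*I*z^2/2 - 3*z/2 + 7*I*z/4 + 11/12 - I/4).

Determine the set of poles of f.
{-1/3 + I, 1/2, 1 + 3*I/2}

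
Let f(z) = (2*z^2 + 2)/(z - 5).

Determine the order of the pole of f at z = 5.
Factor the denominator:
  z - 5 = (z - 5)

The numerator P(z) = 2*z^2 + 2 has P(5) = 52 ≠ 0, so no factor of (z - 5) cancels.
Near z = 5 we can therefore write f(z) = g(z)/(z - 5) with g analytic at 5 and g(5) ≠ 0 (g is just the numerator).

Hence z = 5 is a pole of order 1.

Final answer: 1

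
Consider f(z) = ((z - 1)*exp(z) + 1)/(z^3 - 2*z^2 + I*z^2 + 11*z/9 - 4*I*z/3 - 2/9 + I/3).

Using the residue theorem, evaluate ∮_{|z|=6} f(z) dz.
pi*(9/5 - 3*I/5)*exp(1/3) + pi*(-9/5 + 3*I/5)*exp(2/3 - I)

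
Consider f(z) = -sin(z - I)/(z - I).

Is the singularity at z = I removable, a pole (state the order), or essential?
Let u = z - I. The argument of sin is z - I = u, so
  f = -sin(u)/u = -((u) - (u)^3/6 + ...)/u = -1 + (1/6)*u^2 - ...
The Laurent expansion about u = 0 has no negative powers; equivalently lim_{z→I} f(z) = -1 exists and is finite.
So the singularity is removable.

Final answer: removable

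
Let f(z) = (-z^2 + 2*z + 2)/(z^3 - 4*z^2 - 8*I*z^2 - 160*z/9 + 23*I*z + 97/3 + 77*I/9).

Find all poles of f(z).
The singularities of f are the zeros of the denominator. Factoring,
  z^3 - 4*z^2 - 8*I*z^2 - 160*z/9 + 23*I*z + 97/3 + 77*I/9 = (z - 1/3 - 3*I)*(z - 2/3 - 3*I)*(z - 3 - 2*I)
so the candidates are z = 1/3 + 3*I, z = 2/3 + 3*I, z = 3 + 2*I.

Check the numerator P(z) = -z^2 + 2*z + 2 at each one:
  P(1/3 + 3*I) = 104/9 + 4*I ≠ 0, so z = 1/3 + 3*I is a (simple) pole.
  P(2/3 + 3*I) = 107/9 + 2*I ≠ 0, so z = 2/3 + 3*I is a (simple) pole.
  P(3 + 2*I) = 3 - 8*I ≠ 0, so z = 3 + 2*I is a (simple) pole.

Poles of f: {1/3 + 3*I, 2/3 + 3*I, 3 + 2*I}

Final answer: {1/3 + 3*I, 2/3 + 3*I, 3 + 2*I}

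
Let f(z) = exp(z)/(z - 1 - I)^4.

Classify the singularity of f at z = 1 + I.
pole of order 4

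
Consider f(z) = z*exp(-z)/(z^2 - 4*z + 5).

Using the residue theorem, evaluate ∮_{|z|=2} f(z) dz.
By the residue theorem, ∮_C f(z) dz = 2πi · (sum of the residues of f at the poles inside |z| = 2).

The denominator factors as (z - 2 + I)*(z - 2 - I), so the singularities of f are simple poles at z = 2 - I, z = 2 + I.
  |2 - I|² = 5 > 4 = 2², so this pole is outside the contour.
  |2 + I|² = 5 > 4 = 2², so this pole is outside the contour.

No pole lies inside the contour, so f is analytic on and inside C and the integral is 0 (Cauchy's theorem).

Final answer: 0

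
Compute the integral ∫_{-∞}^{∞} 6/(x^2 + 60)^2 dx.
Let f(z) = 6/(z^2 + 60)^2. The denominator has no real zeros and deg Q - deg P = 4 ≥ 2, so the integral of f over the upper semicircle |z| = R tends to 0 as R → ∞. Closing the contour in the upper half-plane,
  ∫_{-∞}^{∞} f(x) dx = 2πi · Σ Res(f, z_k)  over the poles with Im z_k > 0.

Zeros of the denominator: z^2 + 60 = 0 gives z = ±2*sqrt(15)*I.
Upper half-plane: z = 2*sqrt(15)*I (a pole of order 2).

Write f(z) = g(z)/(z - 2*sqrt(15)*I)^2 with g(z) = 6/(z + 2*sqrt(15)*I)^2. For a double pole, Res(f, z₀) = g'(z₀):
  g'(z) = -12/(z + 2*sqrt(15)*I)^3
  Res(f, 2*sqrt(15)*I) = g'(2*sqrt(15)*I) = -sqrt(15)*I/1200

∫_{-∞}^{∞} f(x) dx = 2πi · (-sqrt(15)*I/1200) = sqrt(15)*pi/600

Final answer: sqrt(15)*pi/600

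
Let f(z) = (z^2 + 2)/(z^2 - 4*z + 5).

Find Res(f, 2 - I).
2 + 5*I/2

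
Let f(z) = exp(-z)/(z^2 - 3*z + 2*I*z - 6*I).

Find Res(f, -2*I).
Write f(z) = P(z)/Q(z) with P(z) = exp(-z) and Q(z) = z^2 - 3*z + 2*I*z - 6*I.
The denominator factors as Q(z) = (z + 2*I)*(z - 3), so z = -2*I is a simple zero of Q and P is analytic there; z = -2*I is therefore a simple pole and
  Res(f, z₀) = P(z₀)/Q'(z₀).

Q'(z) = 2*z - 3 + 2*I, so Q'(-2*I) = -3 - 2*I.
P(-2*I) = exp(2*I).

Res(f, -2*I) = (exp(2*I))/(-3 - 2*I) = (-3/13 + 2*I/13)*exp(2*I)

Final answer: (-3/13 + 2*I/13)*exp(2*I)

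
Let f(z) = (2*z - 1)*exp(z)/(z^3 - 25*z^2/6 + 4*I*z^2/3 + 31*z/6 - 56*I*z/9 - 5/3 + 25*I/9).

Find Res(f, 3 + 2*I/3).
Write f(z) = P(z)/Q(z) with P(z) = (2*z - 1)*exp(z) and Q(z) = z^3 - 25*z^2/6 + 4*I*z^2/3 + 31*z/6 - 56*I*z/9 - 5/3 + 25*I/9.
The denominator factors as Q(z) = (z - 2/3 + 2*I)*(z - 1/2)*(z - 3 - 2*I/3), so z = 3 + 2*I/3 is a simple zero of Q and P is analytic there; z = 3 + 2*I/3 is therefore a simple pole and
  Res(f, z₀) = P(z₀)/Q'(z₀).

Q'(z) = 3*z^2 - 25*z/3 + 8*I*z/3 + 31/6 - 56*I/9, so Q'(3 + 2*I/3) = 73/18 + 74*I/9.
P(3 + 2*I/3) = (5 + 4*I/3)*exp(3 + 2*I/3).

Res(f, 3 + 2*I/3) = ((5 + 4*I/3)*exp(3 + 2*I/3))/(73/18 + 74*I/9) = (42/113 - 48*I/113)*exp(3 + 2*I/3)

Final answer: (42/113 - 48*I/113)*exp(3 + 2*I/3)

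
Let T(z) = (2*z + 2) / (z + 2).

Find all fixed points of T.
{-sqrt(2), sqrt(2)}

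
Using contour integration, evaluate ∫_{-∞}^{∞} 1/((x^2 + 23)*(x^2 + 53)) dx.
pi*(-23*sqrt(53) + 53*sqrt(23))/36570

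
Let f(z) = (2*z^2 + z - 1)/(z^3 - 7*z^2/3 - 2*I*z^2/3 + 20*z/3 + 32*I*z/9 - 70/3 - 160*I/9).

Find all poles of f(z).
{-1 + 3*I, 1/3 - 3*I, 3 + 2*I/3}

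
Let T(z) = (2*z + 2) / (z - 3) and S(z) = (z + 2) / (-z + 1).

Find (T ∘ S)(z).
6/(4*z - 1)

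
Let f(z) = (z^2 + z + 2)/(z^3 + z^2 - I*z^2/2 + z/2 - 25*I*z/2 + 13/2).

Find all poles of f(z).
The singularities of f are the zeros of the denominator. Factoring,
  z^3 + z^2 - I*z^2/2 + z/2 - 25*I*z/2 + 13/2 = (z - 2 - 3*I)*(z + 3 + 2*I)*(z + I/2)
so the candidates are z = 2 + 3*I, z = -3 - 2*I, z = -I/2.

Check the numerator P(z) = z^2 + z + 2 at each one:
  P(2 + 3*I) = -1 + 15*I ≠ 0, so z = 2 + 3*I is a (simple) pole.
  P(-3 - 2*I) = 4 + 10*I ≠ 0, so z = -3 - 2*I is a (simple) pole.
  P(-I/2) = 7/4 - I/2 ≠ 0, so z = -I/2 is a (simple) pole.

Poles of f: {-3 - 2*I, -I/2, 2 + 3*I}

Final answer: {-3 - 2*I, -I/2, 2 + 3*I}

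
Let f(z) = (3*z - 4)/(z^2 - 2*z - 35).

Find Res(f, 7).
Write f(z) = P(z)/Q(z) with P(z) = 3*z - 4 and Q(z) = z^2 - 2*z - 35.
The denominator factors as Q(z) = (z + 5)*(z - 7), so z = 7 is a simple zero of Q and P is analytic there; z = 7 is therefore a simple pole and
  Res(f, z₀) = P(z₀)/Q'(z₀).

Q'(z) = 2*z - 2, so Q'(7) = 12.
P(7) = 17.

Res(f, 7) = (17)/(12) = 17/12

Final answer: 17/12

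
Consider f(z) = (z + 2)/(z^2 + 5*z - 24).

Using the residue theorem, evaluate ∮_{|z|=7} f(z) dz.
By the residue theorem, ∮_C f(z) dz = 2πi · (sum of the residues of f at the poles inside |z| = 7).

The denominator factors as (z + 8)*(z - 3), so the singularities of f are simple poles at z = -8, z = 3.
  |-8|² = 64 > 49 = 7², so this pole is outside the contour.
  |3|² = 9 < 49 = 7², so this pole is inside the contour.

With P(z) = z + 2 and Q(z) = z^2 + 5*z - 24, each pole is simple, so Res(f, z₀) = P(z₀)/Q'(z₀) with Q'(z) = 2*z + 5.
  Res(f, 3) = P(3)/Q'(3) = (5)/(11) = 5/11

∮_C f(z) dz = 2πi · (5/11) = 10*I*pi/11

Final answer: 10*I*pi/11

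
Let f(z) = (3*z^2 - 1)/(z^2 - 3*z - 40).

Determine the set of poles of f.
The singularities of f are the zeros of the denominator. Factoring,
  z^2 - 3*z - 40 = (z + 5)*(z - 8)
so the candidates are z = -5, z = 8.

Check the numerator P(z) = 3*z^2 - 1 at each one:
  P(-5) = 74 ≠ 0, so z = -5 is a (simple) pole.
  P(8) = 191 ≠ 0, so z = 8 is a (simple) pole.

Poles of f: {-5, 8}

Final answer: {-5, 8}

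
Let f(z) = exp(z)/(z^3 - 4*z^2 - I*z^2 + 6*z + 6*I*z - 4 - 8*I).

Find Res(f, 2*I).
(-1/52 + 5*I/52)*exp(2*I)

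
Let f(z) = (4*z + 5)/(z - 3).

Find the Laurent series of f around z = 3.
17/(z - 3) + 4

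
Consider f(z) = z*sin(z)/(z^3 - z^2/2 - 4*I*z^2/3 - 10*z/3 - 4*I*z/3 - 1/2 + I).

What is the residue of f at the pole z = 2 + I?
(153/530 - 21*I/530)*sin(2 + I)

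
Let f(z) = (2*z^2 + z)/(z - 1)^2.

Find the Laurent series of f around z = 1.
Put w = z - (1), i.e. z = w + 1. The denominator is w^2, so it suffices to rewrite the numerator in powers of w.

P(z) = 2*z^2 + z
P(w + 1) = 3 + 5*w + 2*w^2

Dividing each term by w^2:
  f = 3/w^2 + 5/w + 2

Substituting back w = z - 1:
  f(z) = 3/(z - 1)^2 + 5/(z - 1) + 2

The series is finite because the numerator is a polynomial; the negative powers form the principal part, and the coefficient of 1/(z - 1) gives Res(f, 1) = 5.

Final answer: 3/(z - 1)^2 + 5/(z - 1) + 2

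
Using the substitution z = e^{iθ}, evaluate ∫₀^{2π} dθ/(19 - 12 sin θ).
2*sqrt(217)*pi/217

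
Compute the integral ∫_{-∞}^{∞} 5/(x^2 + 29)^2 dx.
Let f(z) = 5/(z^2 + 29)^2. The denominator has no real zeros and deg Q - deg P = 4 ≥ 2, so the integral of f over the upper semicircle |z| = R tends to 0 as R → ∞. Closing the contour in the upper half-plane,
  ∫_{-∞}^{∞} f(x) dx = 2πi · Σ Res(f, z_k)  over the poles with Im z_k > 0.

Zeros of the denominator: z^2 + 29 = 0 gives z = ±sqrt(29)*I.
Upper half-plane: z = sqrt(29)*I (a pole of order 2).

Write f(z) = g(z)/(z - sqrt(29)*I)^2 with g(z) = 5/(z + sqrt(29)*I)^2. For a double pole, Res(f, z₀) = g'(z₀):
  g'(z) = -10/(z + sqrt(29)*I)^3
  Res(f, sqrt(29)*I) = g'(sqrt(29)*I) = -5*sqrt(29)*I/3364

∫_{-∞}^{∞} f(x) dx = 2πi · (-5*sqrt(29)*I/3364) = 5*sqrt(29)*pi/1682

Final answer: 5*sqrt(29)*pi/1682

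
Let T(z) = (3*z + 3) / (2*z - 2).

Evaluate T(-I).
3*I/2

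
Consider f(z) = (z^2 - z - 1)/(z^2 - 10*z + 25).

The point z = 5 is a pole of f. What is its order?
Factor the denominator:
  z^2 - 10*z + 25 = (z - 5)^2

The numerator P(z) = z^2 - z - 1 has P(5) = 19 ≠ 0, so no factor of (z - 5) cancels.
Near z = 5 we can therefore write f(z) = g(z)/(z - 5)^2 with g analytic at 5 and g(5) ≠ 0 (g is just the numerator).

Hence z = 5 is a pole of order 2.

Final answer: 2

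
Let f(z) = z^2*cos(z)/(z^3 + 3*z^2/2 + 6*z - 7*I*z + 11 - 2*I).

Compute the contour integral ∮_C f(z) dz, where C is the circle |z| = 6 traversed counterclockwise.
By the residue theorem, ∮_C f(z) dz = 2πi · (sum of the residues of f at the poles inside |z| = 6).

The denominator factors as (z + 1 + I)*(z + 3/2 + 2*I)*(z - 1 - 3*I), so the singularities of f are simple poles at z = -1 - I, z = -3/2 - 2*I, z = 1 + 3*I.
  |-1 - I|² = 2 < 36 = 6², so this pole is inside the contour.
  |-3/2 - 2*I|² = 25/4 < 36 = 6², so this pole is inside the contour.
  |1 + 3*I|² = 10 < 36 = 6², so this pole is inside the contour.

With P(z) = z^2*cos(z) and Q(z) = z^3 + 3*z^2/2 + 6*z - 7*I*z + 11 - 2*I, each pole is simple, so Res(f, z₀) = P(z₀)/Q'(z₀) with Q'(z) = 3*z^2 + 3*z + 6 - 7*I.
  Res(f, -1 - I) = P(-1 - I)/Q'(-1 - I) = (2*I*cos(1 + I))/(3 - 4*I) = (-8/25 + 6*I/25)*cos(1 + I)
  Res(f, -3/2 - 2*I) = P(-3/2 - 2*I)/Q'(-3/2 - 2*I) = ((-7/4 + 6*I)*cos(3/2 + 2*I))/(-15/4 + 5*I) = (117/125 - 44*I/125)*cos(3/2 + 2*I)
  Res(f, 1 + 3*I) = P(1 + 3*I)/Q'(1 + 3*I) = ((-8 + 6*I)*cos(1 + 3*I))/(-15 + 20*I) = (48/125 + 14*I/125)*cos(1 + 3*I)

Sum of residues inside C: (117/125 - 44*I/125)*cos(3/2 + 2*I) + (48/125 + 14*I/125)*cos(1 + 3*I) + (-8/25 + 6*I/25)*cos(1 + I)
∮_C f(z) dz = 2πi · ((117/125 - 44*I/125)*cos(3/2 + 2*I) + (48/125 + 14*I/125)*cos(1 + 3*I) + (-8/25 + 6*I/25)*cos(1 + I)) = pi*(88/125 + 234*I/125)*cos(3/2 + 2*I) + pi*(-12/25 - 16*I/25)*cos(1 + I) + pi*(-28/125 + 96*I/125)*cos(1 + 3*I)

Final answer: pi*(88/125 + 234*I/125)*cos(3/2 + 2*I) + pi*(-12/25 - 16*I/25)*cos(1 + I) + pi*(-28/125 + 96*I/125)*cos(1 + 3*I)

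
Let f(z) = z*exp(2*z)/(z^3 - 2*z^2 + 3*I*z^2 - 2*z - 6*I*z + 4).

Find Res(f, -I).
Write f(z) = P(z)/Q(z) with P(z) = z*exp(2*z) and Q(z) = z^3 - 2*z^2 + 3*I*z^2 - 2*z - 6*I*z + 4.
The denominator factors as Q(z) = (z + I)*(z - 2)*(z + 2*I), so z = -I is a simple zero of Q and P is analytic there; z = -I is therefore a simple pole and
  Res(f, z₀) = P(z₀)/Q'(z₀).

Q'(z) = 3*z^2 - 4*z + 6*I*z - 2 - 6*I, so Q'(-I) = 1 - 2*I.
P(-I) = -I*exp(-2*I).

Res(f, -I) = (-I*exp(-2*I))/(1 - 2*I) = (2/5 - I/5)*exp(-2*I)

Final answer: (2/5 - I/5)*exp(-2*I)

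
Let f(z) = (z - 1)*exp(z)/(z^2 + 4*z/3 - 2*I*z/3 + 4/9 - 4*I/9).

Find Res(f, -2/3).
Write f(z) = P(z)/Q(z) with P(z) = (z - 1)*exp(z) and Q(z) = z^2 + 4*z/3 - 2*I*z/3 + 4/9 - 4*I/9.
The denominator factors as Q(z) = (z + 2/3)*(z + 2/3 - 2*I/3), so z = -2/3 is a simple zero of Q and P is analytic there; z = -2/3 is therefore a simple pole and
  Res(f, z₀) = P(z₀)/Q'(z₀).

Q'(z) = 2*z + 4/3 - 2*I/3, so Q'(-2/3) = -2*I/3.
P(-2/3) = -5*exp(-2/3)/3.

Res(f, -2/3) = (-5*exp(-2/3)/3)/(-2*I/3) = -5*I*exp(-2/3)/2

Final answer: -5*I*exp(-2/3)/2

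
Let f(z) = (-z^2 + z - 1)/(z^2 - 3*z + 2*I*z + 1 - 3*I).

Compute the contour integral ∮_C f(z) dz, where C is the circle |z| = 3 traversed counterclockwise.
By the residue theorem, ∮_C f(z) dz = 2πi · (sum of the residues of f at the poles inside |z| = 3).

The denominator factors as (z - 1 + I)*(z - 2 + I), so the singularities of f are simple poles at z = 1 - I, z = 2 - I.
  |1 - I|² = 2 < 9 = 3², so this pole is inside the contour.
  |2 - I|² = 5 < 9 = 3², so this pole is inside the contour.

With P(z) = -z^2 + z - 1 and Q(z) = z^2 - 3*z + 2*I*z + 1 - 3*I, each pole is simple, so Res(f, z₀) = P(z₀)/Q'(z₀) with Q'(z) = 2*z - 3 + 2*I.
  Res(f, 1 - I) = P(1 - I)/Q'(1 - I) = (I)/(-1) = -I
  Res(f, 2 - I) = P(2 - I)/Q'(2 - I) = (-2 + 3*I)/(1) = -2 + 3*I

Sum of residues inside C: -2 + 2*I
∮_C f(z) dz = 2πi · (-2 + 2*I) = pi*(-4 - 4*I)

Final answer: pi*(-4 - 4*I)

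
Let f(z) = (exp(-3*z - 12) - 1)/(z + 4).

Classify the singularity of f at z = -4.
Let u = z + 4. The exponent is -3*z - 12 = -3u, so
  f = (e^(-3u) - 1)/u = ((-3u) + (-3u)^2/2 + (-3u)^3/6 + ...)/u = -3 + (9/2)*u + (-9/2)*u^2 + ...
The Laurent expansion about u = 0 has no negative powers; equivalently lim_{z→-4} f(z) = -3 exists and is finite.
So the singularity is removable.

Final answer: removable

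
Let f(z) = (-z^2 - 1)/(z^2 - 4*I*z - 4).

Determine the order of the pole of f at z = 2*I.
2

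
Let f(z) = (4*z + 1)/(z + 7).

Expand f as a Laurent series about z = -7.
Put w = z - (-7), i.e. z = w - 7. The denominator is w, so it suffices to rewrite the numerator in powers of w.

P(z) = 4*z + 1
P(w - 7) = -27 + 4*w

Dividing each term by w:
  f = -27/w + 4

Substituting back w = z + 7:
  f(z) = -27/(z + 7) + 4

The series is finite because the numerator is a polynomial; the negative powers form the principal part, and the coefficient of 1/(z + 7) gives Res(f, -7) = -27.

Final answer: -27/(z + 7) + 4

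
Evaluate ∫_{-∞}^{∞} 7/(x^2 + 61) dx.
7*sqrt(61)*pi/61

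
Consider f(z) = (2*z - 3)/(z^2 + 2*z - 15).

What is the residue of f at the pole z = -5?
13/8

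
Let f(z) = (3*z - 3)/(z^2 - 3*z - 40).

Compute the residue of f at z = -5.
Write f(z) = P(z)/Q(z) with P(z) = 3*z - 3 and Q(z) = z^2 - 3*z - 40.
The denominator factors as Q(z) = (z - 8)*(z + 5), so z = -5 is a simple zero of Q and P is analytic there; z = -5 is therefore a simple pole and
  Res(f, z₀) = P(z₀)/Q'(z₀).

Q'(z) = 2*z - 3, so Q'(-5) = -13.
P(-5) = -18.

Res(f, -5) = (-18)/(-13) = 18/13

Final answer: 18/13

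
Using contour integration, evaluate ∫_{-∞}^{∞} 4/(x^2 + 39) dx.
4*sqrt(39)*pi/39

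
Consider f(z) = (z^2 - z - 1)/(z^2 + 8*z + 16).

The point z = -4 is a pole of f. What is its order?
2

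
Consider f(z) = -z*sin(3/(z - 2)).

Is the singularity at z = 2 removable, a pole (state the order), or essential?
Let u = z - 2. Then
  sin(3/u) = Σ_{k≥0} (-1)^k (3)^(2k+1)/((2k+1)!·u^(2k+1)) = 3/u - 9/(2*u^3) + 81/(40*u^5) + ...
which has infinitely many negative powers of u, so sin(3/(z - 2)) has an essential singularity at z = 2.
The extra factor z is a nonzero polynomial; if the product had at most a pole at z = 2, dividing by that polynomial would leave sin(3/(z - 2)) with at most a pole too — contradiction. (Equivalently, the product's Laurent series still has infinitely many negative powers.)
So the singularity is essential.

Final answer: essential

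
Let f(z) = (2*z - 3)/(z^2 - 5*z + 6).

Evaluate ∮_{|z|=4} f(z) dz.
By the residue theorem, ∮_C f(z) dz = 2πi · (sum of the residues of f at the poles inside |z| = 4).

The denominator factors as (z - 2)*(z - 3), so the singularities of f are simple poles at z = 2, z = 3.
  |2|² = 4 < 16 = 4², so this pole is inside the contour.
  |3|² = 9 < 16 = 4², so this pole is inside the contour.

With P(z) = 2*z - 3 and Q(z) = z^2 - 5*z + 6, each pole is simple, so Res(f, z₀) = P(z₀)/Q'(z₀) with Q'(z) = 2*z - 5.
  Res(f, 2) = P(2)/Q'(2) = (1)/(-1) = -1
  Res(f, 3) = P(3)/Q'(3) = (3)/(1) = 3

Sum of residues inside C: 2
∮_C f(z) dz = 2πi · (2) = 4*I*pi

Final answer: 4*I*pi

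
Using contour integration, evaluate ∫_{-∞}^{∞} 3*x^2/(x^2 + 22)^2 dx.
Let f(z) = 3*z^2/(z^2 + 22)^2. The denominator has no real zeros and deg Q - deg P = 2 ≥ 2, so the integral of f over the upper semicircle |z| = R tends to 0 as R → ∞. Closing the contour in the upper half-plane,
  ∫_{-∞}^{∞} f(x) dx = 2πi · Σ Res(f, z_k)  over the poles with Im z_k > 0.

Zeros of the denominator: z^2 + 22 = 0 gives z = ±sqrt(22)*I.
Upper half-plane: z = sqrt(22)*I (a pole of order 2).

Write f(z) = g(z)/(z - sqrt(22)*I)^2 with g(z) = 3*z^2/(z + sqrt(22)*I)^2. For a double pole, Res(f, z₀) = g'(z₀):
  g'(z) = 6*sqrt(22)*I*z/(z + sqrt(22)*I)^3
  Res(f, sqrt(22)*I) = g'(sqrt(22)*I) = -3*sqrt(22)*I/88

∫_{-∞}^{∞} f(x) dx = 2πi · (-3*sqrt(22)*I/88) = 3*sqrt(22)*pi/44

Final answer: 3*sqrt(22)*pi/44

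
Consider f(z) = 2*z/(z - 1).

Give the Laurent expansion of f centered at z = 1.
2/(z - 1) + 2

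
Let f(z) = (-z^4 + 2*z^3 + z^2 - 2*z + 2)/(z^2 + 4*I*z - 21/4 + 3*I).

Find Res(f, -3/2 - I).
-1213/208 + 81*I/104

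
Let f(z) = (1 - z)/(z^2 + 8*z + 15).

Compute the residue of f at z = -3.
Write f(z) = P(z)/Q(z) with P(z) = 1 - z and Q(z) = z^2 + 8*z + 15.
The denominator factors as Q(z) = (z + 5)*(z + 3), so z = -3 is a simple zero of Q and P is analytic there; z = -3 is therefore a simple pole and
  Res(f, z₀) = P(z₀)/Q'(z₀).

Q'(z) = 2*z + 8, so Q'(-3) = 2.
P(-3) = 4.

Res(f, -3) = (4)/(2) = 2

Final answer: 2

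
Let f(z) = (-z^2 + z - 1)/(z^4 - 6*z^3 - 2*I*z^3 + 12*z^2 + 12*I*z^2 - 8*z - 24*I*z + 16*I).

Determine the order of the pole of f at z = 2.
Factor the denominator:
  z^4 - 6*z^3 - 2*I*z^3 + 12*z^2 + 12*I*z^2 - 8*z - 24*I*z + 16*I = (z - 2)^3*(z - 2*I)

The numerator P(z) = -z^2 + z - 1 has P(2) = -3 ≠ 0, so no factor of (z - 2) cancels.
Near z = 2 we can therefore write f(z) = g(z)/(z - 2)^3 with g analytic at 2 and g(2) ≠ 0 (g is the numerator divided by the remaining denominator factors).

Hence z = 2 is a pole of order 3.

Final answer: 3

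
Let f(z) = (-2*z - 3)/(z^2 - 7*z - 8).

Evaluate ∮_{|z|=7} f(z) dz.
By the residue theorem, ∮_C f(z) dz = 2πi · (sum of the residues of f at the poles inside |z| = 7).

The denominator factors as (z + 1)*(z - 8), so the singularities of f are simple poles at z = -1, z = 8.
  |-1|² = 1 < 49 = 7², so this pole is inside the contour.
  |8|² = 64 > 49 = 7², so this pole is outside the contour.

With P(z) = -2*z - 3 and Q(z) = z^2 - 7*z - 8, each pole is simple, so Res(f, z₀) = P(z₀)/Q'(z₀) with Q'(z) = 2*z - 7.
  Res(f, -1) = P(-1)/Q'(-1) = (-1)/(-9) = 1/9

∮_C f(z) dz = 2πi · (1/9) = 2*I*pi/9

Final answer: 2*I*pi/9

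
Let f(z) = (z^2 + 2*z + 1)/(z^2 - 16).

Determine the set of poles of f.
The singularities of f are the zeros of the denominator. Factoring,
  z^2 - 16 = (z - 4)*(z + 4)
so the candidates are z = 4, z = -4.

Check the numerator P(z) = z^2 + 2*z + 1 at each one:
  P(4) = 25 ≠ 0, so z = 4 is a (simple) pole.
  P(-4) = 9 ≠ 0, so z = -4 is a (simple) pole.

Poles of f: {-4, 4}

Final answer: {-4, 4}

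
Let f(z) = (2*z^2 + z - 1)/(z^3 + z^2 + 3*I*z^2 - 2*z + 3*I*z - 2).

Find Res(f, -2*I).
Write f(z) = P(z)/Q(z) with P(z) = 2*z^2 + z - 1 and Q(z) = z^3 + z^2 + 3*I*z^2 - 2*z + 3*I*z - 2.
The denominator factors as Q(z) = (z + 1)*(z + I)*(z + 2*I), so z = -2*I is a simple zero of Q and P is analytic there; z = -2*I is therefore a simple pole and
  Res(f, z₀) = P(z₀)/Q'(z₀).

Q'(z) = 3*z^2 + 2*z + 6*I*z - 2 + 3*I, so Q'(-2*I) = -2 - I.
P(-2*I) = -9 - 2*I.

Res(f, -2*I) = (-9 - 2*I)/(-2 - I) = 4 - I

Final answer: 4 - I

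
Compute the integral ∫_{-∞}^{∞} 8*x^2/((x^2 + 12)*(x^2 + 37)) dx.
Let f(z) = 8*z^2/((z^2 + 12)*(z^2 + 37)). The denominator has no real zeros and deg Q - deg P = 2 ≥ 2, so the integral of f over the upper semicircle |z| = R tends to 0 as R → ∞. Closing the contour in the upper half-plane,
  ∫_{-∞}^{∞} f(x) dx = 2πi · Σ Res(f, z_k)  over the poles with Im z_k > 0.

Zeros of the denominator: z^2 + 12 = 0 gives z = ±2*sqrt(3)*I; z^2 + 37 = 0 gives z = ±sqrt(37)*I.
Upper half-plane: z = 2*sqrt(3)*I, z = sqrt(37)*I (simple).

Each pole is a simple zero of Q(z) = z^4 + 49*z^2 + 444, so Res(f, z₀) = P(z₀)/Q'(z₀) with P(z) = 8*z^2, Q'(z) = 4*z^3 + 98*z:
  Res(f, 2*sqrt(3)*I) = (-96)/(100*sqrt(3)*I) = 8*sqrt(3)*I/25
  Res(f, sqrt(37)*I) = (-296)/(-50*sqrt(37)*I) = -4*sqrt(37)*I/25

Sum of residues: 4*I*(-sqrt(37) + 2*sqrt(3))/25
∫_{-∞}^{∞} f(x) dx = 2πi · (4*I*(-sqrt(37) + 2*sqrt(3))/25) = 8*pi*(-2*sqrt(3) + sqrt(37))/25

Final answer: 8*pi*(-2*sqrt(3) + sqrt(37))/25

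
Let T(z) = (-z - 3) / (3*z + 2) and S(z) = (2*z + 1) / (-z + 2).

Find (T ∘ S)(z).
(T ∘ S)(z) = T(S(z)) = ((-1)*S(z) + (-3))/((3)*S(z) + (2)). Multiply numerator and denominator by -z + 2:
  numerator:   (-1)*(2*z + 1) + (-3)*(-z + 2) = z - 7
  denominator: (3)*(2*z + 1) + (2)*(-z + 2) = 4*z + 7
(T ∘ S)(z) = (z - 7)/(4*z + 7)

Final answer: (z - 7)/(4*z + 7)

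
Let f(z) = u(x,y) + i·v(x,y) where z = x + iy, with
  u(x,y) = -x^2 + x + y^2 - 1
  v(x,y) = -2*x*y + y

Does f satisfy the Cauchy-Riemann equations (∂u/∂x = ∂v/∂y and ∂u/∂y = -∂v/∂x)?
∂u/∂x = 1 - 2*x
∂v/∂y = 1 - 2*x
∂u/∂y = 2*y
∂v/∂x = -2*y
∂u/∂x = ∂v/∂y and ∂u/∂y = -∂v/∂x hold identically; f is analytic.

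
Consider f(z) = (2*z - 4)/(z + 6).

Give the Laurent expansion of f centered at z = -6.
Put w = z - (-6), i.e. z = w - 6. The denominator is w, so it suffices to rewrite the numerator in powers of w.

P(z) = 2*z - 4
P(w - 6) = -16 + 2*w

Dividing each term by w:
  f = -16/w + 2

Substituting back w = z + 6:
  f(z) = -16/(z + 6) + 2

The series is finite because the numerator is a polynomial; the negative powers form the principal part, and the coefficient of 1/(z + 6) gives Res(f, -6) = -16.

Final answer: -16/(z + 6) + 2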